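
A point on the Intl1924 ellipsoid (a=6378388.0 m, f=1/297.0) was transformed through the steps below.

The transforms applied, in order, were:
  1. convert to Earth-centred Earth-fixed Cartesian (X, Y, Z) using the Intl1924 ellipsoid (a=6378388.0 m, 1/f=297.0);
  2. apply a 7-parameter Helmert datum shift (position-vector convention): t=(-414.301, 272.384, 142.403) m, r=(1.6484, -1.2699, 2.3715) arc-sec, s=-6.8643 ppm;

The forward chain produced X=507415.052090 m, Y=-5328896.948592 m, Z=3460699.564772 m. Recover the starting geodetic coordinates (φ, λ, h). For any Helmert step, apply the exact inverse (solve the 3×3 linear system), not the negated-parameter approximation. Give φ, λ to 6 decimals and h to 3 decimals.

φ=33.056766°, λ=-84.556988°, h=2440.616 m

start: X=507415.0521, Y=-5328896.9486, Z=3460699.5648 m
→ Helmert⁻¹: X=507792.8733, Y=-5329184.0960, Z=3460620.3790
→ geod (Bowring, a=6378388.000): φ=33.05676600°, λ=-84.55698800°, h=2440.6160 m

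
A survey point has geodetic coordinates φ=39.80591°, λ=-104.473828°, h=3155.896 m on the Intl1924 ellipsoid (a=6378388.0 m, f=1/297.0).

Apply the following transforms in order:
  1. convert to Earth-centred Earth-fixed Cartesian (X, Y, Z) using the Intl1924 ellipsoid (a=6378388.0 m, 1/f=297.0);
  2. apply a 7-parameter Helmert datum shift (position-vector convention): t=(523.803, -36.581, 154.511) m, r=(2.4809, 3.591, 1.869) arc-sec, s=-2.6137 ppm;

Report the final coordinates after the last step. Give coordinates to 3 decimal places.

start: φ=39.805910°, λ=-104.473828°, h=3155.896 m
→ ECEF (a=6378388.000, f=1/297.0): X=-1226988.8394, Y=-4753370.0044, Z=4063541.7493
→ Helmert 7p (PV): X=-1226348.0137, Y=-4753454.1546, Z=4063649.8287

X=-1226348.014 m, Y=-4753454.155 m, Z=4063649.829 m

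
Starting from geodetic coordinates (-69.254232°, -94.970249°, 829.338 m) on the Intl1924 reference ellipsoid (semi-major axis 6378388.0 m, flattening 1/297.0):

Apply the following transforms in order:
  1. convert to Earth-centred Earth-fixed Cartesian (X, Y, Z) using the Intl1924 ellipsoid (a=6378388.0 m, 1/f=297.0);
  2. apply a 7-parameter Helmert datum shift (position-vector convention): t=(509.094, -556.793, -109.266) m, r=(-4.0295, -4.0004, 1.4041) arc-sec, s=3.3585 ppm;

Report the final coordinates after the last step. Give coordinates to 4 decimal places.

X=-195712.2543 m, Y=-2258489.9173 m, Z=-5943080.4122 m

start: φ=-69.254232°, λ=-94.970249°, h=829.338 m
→ ECEF (a=6378388.000, f=1/297.0): X=-196351.3201, Y=-2257808.1047, Z=-5942991.4862
→ Helmert 7p (PV): X=-195712.2543, Y=-2258489.9173, Z=-5943080.4122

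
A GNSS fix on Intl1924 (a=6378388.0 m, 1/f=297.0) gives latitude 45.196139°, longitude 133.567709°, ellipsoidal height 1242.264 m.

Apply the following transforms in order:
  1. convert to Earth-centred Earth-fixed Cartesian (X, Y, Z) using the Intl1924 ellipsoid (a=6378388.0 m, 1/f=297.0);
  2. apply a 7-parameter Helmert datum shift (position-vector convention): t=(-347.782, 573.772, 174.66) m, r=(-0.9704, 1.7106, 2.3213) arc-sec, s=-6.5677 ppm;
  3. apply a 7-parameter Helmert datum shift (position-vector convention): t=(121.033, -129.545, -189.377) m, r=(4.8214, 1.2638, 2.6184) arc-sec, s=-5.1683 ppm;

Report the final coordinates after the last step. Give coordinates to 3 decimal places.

start: φ=45.196139°, λ=133.567709°, h=1242.264 m
→ ECEF (a=6378388.000, f=1/297.0): X=-3103681.1514, Y=3262866.5037, Z=4503697.8029
→ Helmert 7p (PV): X=-3104007.9194, Y=3263405.1057, Z=4503853.2728
→ Helmert 7p (PV): X=-3103884.6753, Y=3263114.0151, Z=4503735.9180

X=-3103884.675 m, Y=3263114.015 m, Z=4503735.918 m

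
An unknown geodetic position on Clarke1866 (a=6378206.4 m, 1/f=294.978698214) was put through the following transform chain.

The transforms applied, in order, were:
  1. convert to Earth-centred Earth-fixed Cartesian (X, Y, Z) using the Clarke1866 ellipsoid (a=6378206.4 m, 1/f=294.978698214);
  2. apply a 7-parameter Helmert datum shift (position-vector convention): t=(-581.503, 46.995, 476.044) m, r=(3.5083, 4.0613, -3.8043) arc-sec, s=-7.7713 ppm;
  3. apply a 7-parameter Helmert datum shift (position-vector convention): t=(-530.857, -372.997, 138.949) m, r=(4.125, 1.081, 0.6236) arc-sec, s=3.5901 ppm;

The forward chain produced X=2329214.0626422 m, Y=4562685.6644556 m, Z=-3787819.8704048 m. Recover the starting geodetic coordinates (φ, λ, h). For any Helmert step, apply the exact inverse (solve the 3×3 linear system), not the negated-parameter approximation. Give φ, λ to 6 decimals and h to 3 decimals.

φ=-36.666835°, λ=62.945865°, h=1594.886 m

start: X=2329214.0626, Y=4562685.6645, Z=-3787819.8704 m
→ Helmert⁻¹: X=2329770.2033, Y=4562959.4810, Z=-3788024.2630
→ Helmert⁻¹: X=2330360.2545, Y=4562926.4881, Z=-3788561.4741
→ geod (Bowring, a=6378206.400): φ=-36.66683500°, λ=62.94586500°, h=1594.8860 m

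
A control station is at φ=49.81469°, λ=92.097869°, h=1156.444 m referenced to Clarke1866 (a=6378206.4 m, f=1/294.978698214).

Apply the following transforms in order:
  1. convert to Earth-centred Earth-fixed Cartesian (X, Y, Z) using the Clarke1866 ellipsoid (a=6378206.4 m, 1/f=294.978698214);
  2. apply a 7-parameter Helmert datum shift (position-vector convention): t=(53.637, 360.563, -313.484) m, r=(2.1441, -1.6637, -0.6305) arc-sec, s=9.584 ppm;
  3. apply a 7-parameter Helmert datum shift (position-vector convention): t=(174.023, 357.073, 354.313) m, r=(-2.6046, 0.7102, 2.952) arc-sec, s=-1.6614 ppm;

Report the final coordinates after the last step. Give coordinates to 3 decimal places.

X=-150826.499 m, Y=4122507.786 m, Z=4850263.173 m

start: φ=49.814690°, λ=92.097869°, h=1156.444 m
→ ECEF (a=6378206.400, f=1/294.978698214): X=-150984.1456, Y=4121748.3694, Z=4850193.8210
→ Helmert 7p (PV): X=-150958.4777, Y=4122098.4790, Z=4849968.4490
→ Helmert 7p (PV): X=-150826.4989, Y=4122507.7858, Z=4850263.1725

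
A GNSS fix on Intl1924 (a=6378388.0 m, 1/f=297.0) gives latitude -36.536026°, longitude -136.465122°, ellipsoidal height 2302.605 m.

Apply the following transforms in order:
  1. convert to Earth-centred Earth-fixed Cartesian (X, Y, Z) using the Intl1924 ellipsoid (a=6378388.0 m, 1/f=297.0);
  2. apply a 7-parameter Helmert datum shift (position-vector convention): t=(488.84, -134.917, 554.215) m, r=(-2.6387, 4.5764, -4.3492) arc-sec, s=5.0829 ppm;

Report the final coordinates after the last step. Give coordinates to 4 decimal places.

X=-3720804.3498 m, Y=-3535637.4364 m, Z=-3776915.4528 m

start: φ=-36.536026°, λ=-136.465122°, h=2302.605 m
→ ECEF (a=6378388.000, f=1/297.0): X=-3721115.9137, Y=-3535514.6849, Z=-3777578.2569
→ Helmert 7p (PV): X=-3720804.3498, Y=-3535637.4364, Z=-3776915.4528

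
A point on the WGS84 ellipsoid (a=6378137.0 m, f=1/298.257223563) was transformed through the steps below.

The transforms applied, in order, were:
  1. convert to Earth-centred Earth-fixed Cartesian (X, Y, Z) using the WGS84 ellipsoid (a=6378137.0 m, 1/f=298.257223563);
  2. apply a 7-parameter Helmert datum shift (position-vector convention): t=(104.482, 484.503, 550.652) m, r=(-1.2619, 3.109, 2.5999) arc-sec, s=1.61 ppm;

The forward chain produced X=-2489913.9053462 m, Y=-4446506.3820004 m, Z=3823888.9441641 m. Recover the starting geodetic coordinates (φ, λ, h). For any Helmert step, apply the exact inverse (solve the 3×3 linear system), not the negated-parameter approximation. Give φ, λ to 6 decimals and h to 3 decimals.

start: X=-2489913.9053, Y=-4446506.3820, Z=3823888.9442 m
→ Helmert⁻¹: X=-2490128.0587, Y=-4446975.7283, Z=3823267.3973
→ geod (Bowring, a=6378137.000): φ=37.06013300°, λ=-119.24707700°, h=907.1380 m

φ=37.060133°, λ=-119.247077°, h=907.138 m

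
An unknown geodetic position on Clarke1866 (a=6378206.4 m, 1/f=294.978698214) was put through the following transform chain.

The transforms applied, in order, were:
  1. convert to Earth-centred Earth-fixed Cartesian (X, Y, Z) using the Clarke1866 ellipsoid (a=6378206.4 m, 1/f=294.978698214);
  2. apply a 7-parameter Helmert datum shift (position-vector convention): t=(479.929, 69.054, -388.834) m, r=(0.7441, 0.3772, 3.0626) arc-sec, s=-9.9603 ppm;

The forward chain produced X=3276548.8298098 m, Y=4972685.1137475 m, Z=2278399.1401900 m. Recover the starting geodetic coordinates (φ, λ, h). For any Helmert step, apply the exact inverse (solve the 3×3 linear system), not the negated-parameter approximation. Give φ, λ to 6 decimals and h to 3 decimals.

φ=21.071014°, λ=56.621455°, h=555.857 m

start: X=3276548.8298, Y=4972685.1137, Z=2278399.1402 m
→ Helmert⁻¹: X=3276171.1975, Y=4972625.1655, Z=2278798.7243
→ geod (Bowring, a=6378206.400): φ=21.07101400°, λ=56.62145500°, h=555.8570 m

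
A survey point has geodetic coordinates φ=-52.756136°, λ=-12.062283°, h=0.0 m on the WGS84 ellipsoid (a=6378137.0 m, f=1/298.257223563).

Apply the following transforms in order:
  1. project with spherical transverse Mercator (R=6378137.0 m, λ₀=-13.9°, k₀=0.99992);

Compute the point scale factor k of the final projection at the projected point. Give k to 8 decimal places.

start: φ=-52.756136°, λ=-12.062283°, h=0.000 m
→ into tm (λ₀=-13.9°): φ=-52.75613600°, λ−λ₀=1.83771700°
scale k = 1.00010838

1.00010838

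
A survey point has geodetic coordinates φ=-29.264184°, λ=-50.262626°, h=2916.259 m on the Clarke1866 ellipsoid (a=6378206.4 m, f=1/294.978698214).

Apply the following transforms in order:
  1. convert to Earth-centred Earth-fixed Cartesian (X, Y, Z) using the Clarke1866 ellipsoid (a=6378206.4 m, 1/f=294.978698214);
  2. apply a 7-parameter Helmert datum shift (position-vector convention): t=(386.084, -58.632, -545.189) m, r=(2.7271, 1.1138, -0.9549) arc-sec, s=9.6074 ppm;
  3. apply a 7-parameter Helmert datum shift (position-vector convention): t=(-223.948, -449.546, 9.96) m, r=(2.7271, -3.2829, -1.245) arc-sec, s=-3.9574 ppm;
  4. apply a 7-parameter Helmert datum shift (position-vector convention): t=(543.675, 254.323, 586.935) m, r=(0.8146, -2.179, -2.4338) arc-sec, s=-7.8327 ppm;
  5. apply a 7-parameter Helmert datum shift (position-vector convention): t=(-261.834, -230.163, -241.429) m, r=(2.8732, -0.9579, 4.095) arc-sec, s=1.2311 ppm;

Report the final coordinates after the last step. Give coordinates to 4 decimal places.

X=3562031.6367 m, Y=-4284537.0705 m, Z=-3101018.7567 m

start: φ=-29.264184°, λ=-50.262626°, h=2916.259 m
→ ECEF (a=6378206.400, f=1/294.978698214): X=3561522.4607, Y=-4284185.2818, Z=-3100733.7309
→ Helmert 7p (PV): X=3561906.1842, Y=-4284260.5656, Z=-3101384.5850
→ Helmert 7p (PV): X=3561691.6422, Y=-4284673.6520, Z=-3101362.3042
→ Helmert 7p (PV): X=3562189.6262, Y=-4284415.5458, Z=-3100730.3727
→ Helmert 7p (PV): X=3562031.6367, Y=-4284537.0705, Z=-3101018.7567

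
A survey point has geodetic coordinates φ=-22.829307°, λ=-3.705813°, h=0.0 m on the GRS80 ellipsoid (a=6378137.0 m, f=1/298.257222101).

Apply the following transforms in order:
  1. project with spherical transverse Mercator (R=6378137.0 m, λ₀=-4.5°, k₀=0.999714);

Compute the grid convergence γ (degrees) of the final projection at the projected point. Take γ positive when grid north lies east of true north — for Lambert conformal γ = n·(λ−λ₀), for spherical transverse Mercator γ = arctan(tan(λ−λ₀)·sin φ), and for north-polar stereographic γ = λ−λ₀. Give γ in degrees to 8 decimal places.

-0.30815105

start: φ=-22.829307°, λ=-3.705813°, h=0.000 m
→ into tm (λ₀=-4.5°): φ=-22.82930700°, λ−λ₀=0.79418700°
convergence γ = -0.30815105°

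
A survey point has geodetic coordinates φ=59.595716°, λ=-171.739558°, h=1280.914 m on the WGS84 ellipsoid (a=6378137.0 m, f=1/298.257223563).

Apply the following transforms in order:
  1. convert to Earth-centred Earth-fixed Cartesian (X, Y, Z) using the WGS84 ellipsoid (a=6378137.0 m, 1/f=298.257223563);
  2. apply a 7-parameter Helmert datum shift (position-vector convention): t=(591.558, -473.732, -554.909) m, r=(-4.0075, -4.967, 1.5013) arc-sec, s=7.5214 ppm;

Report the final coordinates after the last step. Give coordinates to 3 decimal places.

X=-3202660.813 m, Y=-465417.495 m, Z=5478342.259 m

start: φ=59.595716°, λ=-171.739558°, h=1280.914 m
→ ECEF (a=6378137.000, f=1/298.257223563): X=-3203099.7268, Y=-465023.4016, Z=5478924.0573
→ Helmert 7p (PV): X=-3202660.8132, Y=-465417.4949, Z=5478342.2590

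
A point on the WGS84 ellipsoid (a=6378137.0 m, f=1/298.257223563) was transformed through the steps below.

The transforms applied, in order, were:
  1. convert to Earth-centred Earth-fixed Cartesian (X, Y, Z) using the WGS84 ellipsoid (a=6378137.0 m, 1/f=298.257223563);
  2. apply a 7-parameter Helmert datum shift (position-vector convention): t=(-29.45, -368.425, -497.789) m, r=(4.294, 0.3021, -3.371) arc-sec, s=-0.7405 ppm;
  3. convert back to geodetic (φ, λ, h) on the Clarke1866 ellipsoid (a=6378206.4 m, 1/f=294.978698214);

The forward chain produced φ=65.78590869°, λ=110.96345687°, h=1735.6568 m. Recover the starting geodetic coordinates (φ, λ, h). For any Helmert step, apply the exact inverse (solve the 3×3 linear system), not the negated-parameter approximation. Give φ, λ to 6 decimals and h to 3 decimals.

start: φ=65.785909°, λ=110.963457°, h=1735.657 m
→ ECEF (a=6378206.400, f=1/294.978698214): X=-938834.8296, Y=2450418.5562, Z=5795589.7421
→ Helmert⁻¹: X=-938854.6189, Y=2450894.1136, Z=5796039.4255
→ geod (Bowring, a=6378137.000): φ=65.78227400°, λ=110.96014600°, h=2202.4540 m

φ=65.782274°, λ=110.960146°, h=2202.454 m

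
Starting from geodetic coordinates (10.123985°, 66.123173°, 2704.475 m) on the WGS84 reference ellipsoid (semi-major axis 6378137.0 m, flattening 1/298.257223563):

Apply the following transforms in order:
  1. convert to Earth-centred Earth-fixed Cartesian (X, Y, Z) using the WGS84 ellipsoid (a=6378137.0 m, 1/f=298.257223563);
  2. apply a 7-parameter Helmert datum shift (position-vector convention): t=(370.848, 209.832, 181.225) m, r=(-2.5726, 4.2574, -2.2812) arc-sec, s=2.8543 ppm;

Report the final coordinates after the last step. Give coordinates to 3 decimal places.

X=2543297.359 m, Y=5744711.534 m, Z=1114287.035 m

start: φ=10.123985°, λ=66.123173°, h=2704.475 m
→ ECEF (a=6378137.000, f=1/298.257223563): X=2542832.7234, Y=5744499.5316, Z=1114226.7623
→ Helmert 7p (PV): X=2543297.3595, Y=5744711.5344, Z=1114287.0348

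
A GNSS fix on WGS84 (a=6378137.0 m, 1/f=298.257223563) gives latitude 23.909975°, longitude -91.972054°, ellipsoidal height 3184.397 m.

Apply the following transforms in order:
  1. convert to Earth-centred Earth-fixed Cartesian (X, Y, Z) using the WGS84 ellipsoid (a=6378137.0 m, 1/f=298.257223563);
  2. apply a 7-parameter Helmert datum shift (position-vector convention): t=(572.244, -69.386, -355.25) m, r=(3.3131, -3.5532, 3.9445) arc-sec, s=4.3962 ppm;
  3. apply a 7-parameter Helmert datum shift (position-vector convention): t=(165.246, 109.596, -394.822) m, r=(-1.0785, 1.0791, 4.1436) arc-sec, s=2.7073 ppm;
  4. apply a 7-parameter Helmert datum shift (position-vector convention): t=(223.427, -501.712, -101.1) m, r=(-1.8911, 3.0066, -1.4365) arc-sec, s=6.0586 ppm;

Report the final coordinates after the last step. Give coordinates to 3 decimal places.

X=-199706.847 m, Y=-5833998.799 m, Z=2569635.405 m

start: φ=23.909975°, λ=-91.972054°, h=3184.397 m
→ ECEF (a=6378137.000, f=1/298.257223563): X=-200859.8694, Y=-5833449.7551, Z=2570461.9619
→ Helmert 7p (PV): X=-200221.2321, Y=-5833589.9151, Z=2570020.8527
→ Helmert 7p (PV): X=-199925.8930, Y=-5833486.6967, Z=2569664.5383
→ Helmert 7p (PV): X=-199706.8472, Y=-5833998.7994, Z=2569635.4046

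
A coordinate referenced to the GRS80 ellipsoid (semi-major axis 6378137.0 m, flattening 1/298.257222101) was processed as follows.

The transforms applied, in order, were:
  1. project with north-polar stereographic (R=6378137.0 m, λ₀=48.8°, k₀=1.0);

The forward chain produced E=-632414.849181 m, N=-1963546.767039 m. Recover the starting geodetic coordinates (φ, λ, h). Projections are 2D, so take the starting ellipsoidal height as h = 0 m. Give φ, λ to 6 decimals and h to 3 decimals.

start: E=-632414.8492, N=-1963546.7670 m
→ stereo⁻¹: φ=71.62790600°, λ=30.94740200°

φ=71.627906°, λ=30.947402°, h=0.000 m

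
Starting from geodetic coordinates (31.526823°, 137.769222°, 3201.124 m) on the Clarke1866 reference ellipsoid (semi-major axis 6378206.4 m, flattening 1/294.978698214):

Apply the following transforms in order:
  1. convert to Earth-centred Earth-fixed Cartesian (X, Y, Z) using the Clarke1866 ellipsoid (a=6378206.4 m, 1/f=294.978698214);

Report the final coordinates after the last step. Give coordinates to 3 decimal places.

start: φ=31.526823°, λ=137.769222°, h=3201.124 m
→ ECEF (a=6378206.400, f=1/294.978698214): X=-4031360.8267, Y=3659362.7488, Z=3317318.1971

X=-4031360.827 m, Y=3659362.749 m, Z=3317318.197 m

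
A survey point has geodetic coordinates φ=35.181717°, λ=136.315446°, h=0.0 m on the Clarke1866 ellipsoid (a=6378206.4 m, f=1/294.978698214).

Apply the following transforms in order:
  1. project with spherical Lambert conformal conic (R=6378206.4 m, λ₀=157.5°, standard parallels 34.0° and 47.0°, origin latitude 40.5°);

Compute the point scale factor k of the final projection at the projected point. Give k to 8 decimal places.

start: φ=35.181717°, λ=136.315446°, h=0.000 m
→ into lcc (λ₀=157.5°): φ=35.18171700°, λ−λ₀=-21.18455400°
scale k = 0.99791941

0.99791941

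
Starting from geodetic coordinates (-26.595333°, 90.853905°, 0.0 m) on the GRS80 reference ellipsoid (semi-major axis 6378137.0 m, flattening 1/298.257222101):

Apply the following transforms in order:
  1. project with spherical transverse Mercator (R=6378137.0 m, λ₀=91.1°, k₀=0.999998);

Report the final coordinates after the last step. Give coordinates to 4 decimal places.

E=-24496.5026 m, N=-2960596.5580 m

start: φ=-26.595333°, λ=90.853905°, h=0.000 m
→ tm (R=6378137.0, λ₀=91.1°): E=-24496.5026, N=-2960596.5580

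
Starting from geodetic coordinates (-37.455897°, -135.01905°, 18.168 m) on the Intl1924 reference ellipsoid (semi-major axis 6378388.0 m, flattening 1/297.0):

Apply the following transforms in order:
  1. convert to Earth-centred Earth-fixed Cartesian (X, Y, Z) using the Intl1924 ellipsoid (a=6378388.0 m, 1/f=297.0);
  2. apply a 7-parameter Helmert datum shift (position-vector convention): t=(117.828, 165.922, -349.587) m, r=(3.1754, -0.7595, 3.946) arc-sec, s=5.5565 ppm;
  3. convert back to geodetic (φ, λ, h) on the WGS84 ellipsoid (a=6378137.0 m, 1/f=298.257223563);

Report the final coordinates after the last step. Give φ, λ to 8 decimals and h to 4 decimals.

φ=-37.45947549°, λ=-135.01870026°, h=324.4736 m

start: φ=-37.455897°, λ=-135.019050°, h=18.168 m
→ ECEF (a=6378388.000, f=1/297.0): X=-3585956.8762, Y=-3583573.1134, Z=-3857752.8314
→ Helmert 7p (PV): X=-3585776.2118, Y=-3583436.3163, Z=-3858192.2267
→ geod (Bowring, a=6378137.000): φ=-37.45947549°, λ=-135.01870026°, h=324.4736 m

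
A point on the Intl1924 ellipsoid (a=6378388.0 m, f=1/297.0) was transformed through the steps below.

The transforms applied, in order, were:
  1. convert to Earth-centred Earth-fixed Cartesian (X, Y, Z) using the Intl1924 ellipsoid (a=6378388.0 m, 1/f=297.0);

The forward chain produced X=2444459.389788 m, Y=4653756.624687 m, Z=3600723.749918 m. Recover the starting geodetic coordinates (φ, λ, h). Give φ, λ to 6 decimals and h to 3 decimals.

start: X=2444459.3898, Y=4653756.6247, Z=3600723.7499 m
→ geod (Bowring, a=6378388.000): φ=34.59071700°, λ=62.28858800°, h=153.5720 m

φ=34.590717°, λ=62.288588°, h=153.572 m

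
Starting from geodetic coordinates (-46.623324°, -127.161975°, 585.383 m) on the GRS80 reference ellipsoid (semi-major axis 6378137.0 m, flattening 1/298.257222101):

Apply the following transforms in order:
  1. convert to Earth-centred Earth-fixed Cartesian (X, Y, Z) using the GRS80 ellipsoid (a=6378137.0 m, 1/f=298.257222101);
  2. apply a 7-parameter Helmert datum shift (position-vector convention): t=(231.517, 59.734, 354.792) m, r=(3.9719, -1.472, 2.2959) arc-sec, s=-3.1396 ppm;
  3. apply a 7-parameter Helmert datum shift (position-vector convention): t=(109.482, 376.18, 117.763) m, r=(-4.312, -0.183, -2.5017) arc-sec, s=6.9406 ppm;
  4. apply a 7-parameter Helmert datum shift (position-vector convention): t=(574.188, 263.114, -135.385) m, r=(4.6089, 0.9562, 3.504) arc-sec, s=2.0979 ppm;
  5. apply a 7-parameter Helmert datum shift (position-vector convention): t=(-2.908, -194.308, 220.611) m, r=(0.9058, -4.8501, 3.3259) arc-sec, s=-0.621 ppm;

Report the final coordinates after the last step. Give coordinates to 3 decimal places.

start: φ=-46.623324°, λ=-127.161975°, h=585.383 m
→ ECEF (a=6378137.000, f=1/298.257222101): X=-2651035.4615, Y=-3497427.5760, Z=-4613531.8151
→ Helmert 7p (PV): X=-2650723.7680, Y=-3497297.5303, Z=-4613248.8048
→ Helmert 7p (PV): X=-2650671.0082, Y=-3497009.9153, Z=-4613092.3002
→ Helmert 7p (PV): X=-2650064.3595, Y=-3496696.0892, Z=-4613303.2144
→ Helmert 7p (PV): X=-2649900.7628, Y=-3496910.6974, Z=-4613157.4075

X=-2649900.763 m, Y=-3496910.697 m, Z=-4613157.407 m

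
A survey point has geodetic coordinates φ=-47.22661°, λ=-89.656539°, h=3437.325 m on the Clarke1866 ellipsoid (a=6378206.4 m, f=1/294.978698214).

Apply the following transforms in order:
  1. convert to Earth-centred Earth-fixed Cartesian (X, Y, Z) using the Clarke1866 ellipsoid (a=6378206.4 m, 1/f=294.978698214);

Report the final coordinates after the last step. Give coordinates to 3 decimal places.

start: φ=-47.226610°, λ=-89.656539°, h=3437.325 m
→ ECEF (a=6378206.400, f=1/294.978698214): X=26026.2596, Y=-4341619.4885, Z=-4661228.8617

X=26026.260 m, Y=-4341619.489 m, Z=-4661228.862 m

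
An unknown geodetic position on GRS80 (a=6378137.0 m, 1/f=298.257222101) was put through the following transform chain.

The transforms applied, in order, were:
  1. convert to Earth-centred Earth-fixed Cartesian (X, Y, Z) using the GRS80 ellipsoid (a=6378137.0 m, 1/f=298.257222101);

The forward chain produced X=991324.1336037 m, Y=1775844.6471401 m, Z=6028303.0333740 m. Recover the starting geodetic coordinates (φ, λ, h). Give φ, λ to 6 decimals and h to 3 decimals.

φ=71.473070°, λ=60.828573°, h=3209.070 m

start: X=991324.1336, Y=1775844.6471, Z=6028303.0334 m
→ geod (Bowring, a=6378137.000): φ=71.47307000°, λ=60.82857300°, h=3209.0700 m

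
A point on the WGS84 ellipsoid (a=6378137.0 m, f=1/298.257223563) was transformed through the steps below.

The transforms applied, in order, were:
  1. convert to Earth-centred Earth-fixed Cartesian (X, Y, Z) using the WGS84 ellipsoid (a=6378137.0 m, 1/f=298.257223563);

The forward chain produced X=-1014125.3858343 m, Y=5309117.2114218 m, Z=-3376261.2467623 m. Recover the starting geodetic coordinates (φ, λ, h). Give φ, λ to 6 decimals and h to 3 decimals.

start: X=-1014125.3858, Y=5309117.2114, Z=-3376261.2468 m
→ geod (Bowring, a=6378137.000): φ=-32.16382100°, λ=100.81413100°, h=822.9750 m

φ=-32.163821°, λ=100.814131°, h=822.975 m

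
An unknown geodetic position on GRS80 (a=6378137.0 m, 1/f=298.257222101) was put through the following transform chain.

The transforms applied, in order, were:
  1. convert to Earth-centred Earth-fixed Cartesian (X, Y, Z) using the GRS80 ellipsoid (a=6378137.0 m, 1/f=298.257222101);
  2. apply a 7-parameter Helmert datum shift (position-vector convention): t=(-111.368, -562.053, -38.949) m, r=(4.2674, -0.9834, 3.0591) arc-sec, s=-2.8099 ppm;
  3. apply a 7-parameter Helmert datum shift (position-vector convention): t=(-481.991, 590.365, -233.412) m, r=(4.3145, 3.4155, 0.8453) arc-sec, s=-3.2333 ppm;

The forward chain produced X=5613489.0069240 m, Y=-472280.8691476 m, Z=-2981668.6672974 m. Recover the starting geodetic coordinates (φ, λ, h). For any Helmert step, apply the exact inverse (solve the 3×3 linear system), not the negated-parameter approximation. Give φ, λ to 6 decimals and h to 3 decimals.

φ=-28.045733°, λ=-4.811245°, h=742.795 m

start: X=5613489.0069, Y=-472280.8691, Z=-2981668.6673 m
→ Helmert⁻¹: X=5614036.5789, Y=-472958.1317, Z=-2981342.0404
→ Helmert⁻¹: X=5614142.4999, Y=-472542.3496, Z=-2981328.4585
→ geod (Bowring, a=6378137.000): φ=-28.04573300°, λ=-4.81124500°, h=742.7950 m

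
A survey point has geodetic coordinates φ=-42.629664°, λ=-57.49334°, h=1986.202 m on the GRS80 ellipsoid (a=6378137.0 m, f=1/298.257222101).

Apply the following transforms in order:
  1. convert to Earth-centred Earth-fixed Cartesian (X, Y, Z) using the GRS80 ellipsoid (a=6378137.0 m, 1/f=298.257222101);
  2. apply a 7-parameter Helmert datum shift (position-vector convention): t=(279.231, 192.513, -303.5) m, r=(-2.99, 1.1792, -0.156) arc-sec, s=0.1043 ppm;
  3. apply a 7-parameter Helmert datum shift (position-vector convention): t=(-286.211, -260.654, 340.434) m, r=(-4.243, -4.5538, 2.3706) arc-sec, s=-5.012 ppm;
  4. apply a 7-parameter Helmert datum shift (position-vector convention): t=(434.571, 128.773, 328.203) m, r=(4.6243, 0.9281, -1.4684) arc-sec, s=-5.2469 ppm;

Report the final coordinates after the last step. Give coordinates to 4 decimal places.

X=2526975.0083 m, Y=-3964750.0126 m, Z=-4298179.4512 m

start: φ=-42.629664°, λ=-57.493340°, h=1986.202 m
→ ECEF (a=6378137.000, f=1/298.257222101): X=2526507.7413, Y=-3964805.6706, Z=-4298668.3491
→ Helmert 7p (PV): X=2526759.6620, Y=-3964677.7952, Z=-4298929.2677
→ Helmert 7p (PV): X=2526601.2616, Y=-3964977.9696, Z=-4298429.9478
→ Helmert 7p (PV): X=2526975.0083, Y=-3964750.0126, Z=-4298179.4512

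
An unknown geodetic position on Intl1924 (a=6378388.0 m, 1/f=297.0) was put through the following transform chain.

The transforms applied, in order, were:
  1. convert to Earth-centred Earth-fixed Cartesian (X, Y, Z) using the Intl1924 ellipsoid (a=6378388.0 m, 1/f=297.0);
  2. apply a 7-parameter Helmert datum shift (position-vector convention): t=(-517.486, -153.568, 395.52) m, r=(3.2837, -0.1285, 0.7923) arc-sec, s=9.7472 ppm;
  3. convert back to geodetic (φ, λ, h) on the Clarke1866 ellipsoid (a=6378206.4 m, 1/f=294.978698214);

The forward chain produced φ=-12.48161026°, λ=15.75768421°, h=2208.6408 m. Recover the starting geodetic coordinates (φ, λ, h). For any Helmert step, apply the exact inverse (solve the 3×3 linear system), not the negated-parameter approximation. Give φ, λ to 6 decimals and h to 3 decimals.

φ=-12.483773°, λ=15.757340°, h=2570.547 m

start: φ=-12.481610°, λ=15.757684°, h=2208.641 m
→ ECEF (a=6378206.400, f=1/294.978698214): X=5996448.0134, Y=1692041.4590, Z=-1369861.0869
→ Helmert⁻¹: X=5996912.6924, Y=1692133.6833, Z=-1370273.9253
→ geod (Bowring, a=6378388.000): φ=-12.48377300°, λ=15.75734000°, h=2570.5470 m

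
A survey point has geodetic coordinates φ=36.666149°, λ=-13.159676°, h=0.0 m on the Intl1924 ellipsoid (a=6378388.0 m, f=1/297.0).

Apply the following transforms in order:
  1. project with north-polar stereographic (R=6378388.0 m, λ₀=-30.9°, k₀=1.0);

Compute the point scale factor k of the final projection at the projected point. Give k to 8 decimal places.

start: φ=36.666149°, λ=-13.159676°, h=0.000 m
→ into stereo (λ₀=-30.9°): φ=36.66614900°, λ−λ₀=17.74032400°
scale k = 1.25222948

1.25222948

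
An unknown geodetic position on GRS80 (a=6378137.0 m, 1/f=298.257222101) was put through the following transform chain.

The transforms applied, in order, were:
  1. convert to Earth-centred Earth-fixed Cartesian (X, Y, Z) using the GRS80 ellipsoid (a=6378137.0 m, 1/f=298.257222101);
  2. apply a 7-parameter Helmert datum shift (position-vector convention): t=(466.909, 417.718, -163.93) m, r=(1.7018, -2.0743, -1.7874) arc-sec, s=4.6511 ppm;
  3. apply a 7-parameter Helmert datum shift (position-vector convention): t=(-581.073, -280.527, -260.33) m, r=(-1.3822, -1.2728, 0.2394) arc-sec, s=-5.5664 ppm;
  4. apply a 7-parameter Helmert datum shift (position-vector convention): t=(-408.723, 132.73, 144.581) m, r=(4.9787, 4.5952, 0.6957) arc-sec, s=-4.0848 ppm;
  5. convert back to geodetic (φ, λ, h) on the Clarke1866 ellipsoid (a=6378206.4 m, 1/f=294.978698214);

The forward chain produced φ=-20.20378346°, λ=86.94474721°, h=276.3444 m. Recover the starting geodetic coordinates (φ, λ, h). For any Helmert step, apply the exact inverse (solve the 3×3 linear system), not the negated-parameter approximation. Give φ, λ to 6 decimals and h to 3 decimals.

start: φ=-20.203783°, λ=86.944747°, h=276.344 m
→ ECEF (a=6378206.400, f=1/294.978698214): X=319177.2521, Y=5979921.8261, Z=-2188847.7277
→ Helmert⁻¹: X=319656.2193, Y=5979759.6041, Z=-2189138.4650
→ Helmert⁻¹: X=320232.5089, Y=5980087.7146, Z=-2188852.2221
→ Helmert⁻¹: X=319690.2849, Y=5979626.8968, Z=-2188730.6626
→ geod (Bowring, a=6378137.000): φ=-20.20223500°, λ=86.93969500°, h=26.3190 m

φ=-20.202235°, λ=86.939695°, h=26.319 m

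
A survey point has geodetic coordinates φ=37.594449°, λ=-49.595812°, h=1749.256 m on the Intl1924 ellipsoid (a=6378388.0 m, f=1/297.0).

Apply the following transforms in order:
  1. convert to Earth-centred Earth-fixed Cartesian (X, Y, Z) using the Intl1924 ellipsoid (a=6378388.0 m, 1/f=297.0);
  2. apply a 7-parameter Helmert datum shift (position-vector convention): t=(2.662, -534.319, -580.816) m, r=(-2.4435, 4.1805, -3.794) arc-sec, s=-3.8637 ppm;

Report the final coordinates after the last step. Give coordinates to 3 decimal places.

X=3280821.315 m, Y=-3854917.959 m, Z=3870388.374 m

start: φ=37.594449°, λ=-49.595812°, h=1749.256 m
→ ECEF (a=6378388.000, f=1/297.0): X=3280823.7702, Y=-3854384.0431, Z=3871004.9803
→ Helmert 7p (PV): X=3280821.3153, Y=-3854917.9592, Z=3870388.3741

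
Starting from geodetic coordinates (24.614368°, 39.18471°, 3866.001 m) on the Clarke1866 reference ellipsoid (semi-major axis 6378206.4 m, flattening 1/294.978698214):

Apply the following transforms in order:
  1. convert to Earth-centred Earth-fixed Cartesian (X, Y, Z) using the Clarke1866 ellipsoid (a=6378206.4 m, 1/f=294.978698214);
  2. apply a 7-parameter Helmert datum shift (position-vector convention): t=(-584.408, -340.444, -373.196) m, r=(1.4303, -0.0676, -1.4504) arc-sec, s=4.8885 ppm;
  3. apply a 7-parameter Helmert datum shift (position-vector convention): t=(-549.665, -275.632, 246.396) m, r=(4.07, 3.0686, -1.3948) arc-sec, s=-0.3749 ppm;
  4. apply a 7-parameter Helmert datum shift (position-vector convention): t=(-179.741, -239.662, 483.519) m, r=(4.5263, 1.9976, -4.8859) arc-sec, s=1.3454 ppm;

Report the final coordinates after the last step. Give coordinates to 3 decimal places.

start: φ=24.614368°, λ=39.184710°, h=3866.001 m
→ ECEF (a=6378206.400, f=1/294.978698214): X=4499959.3317, Y=3668078.0694, Z=2641758.2793
→ Helmert 7p (PV): X=4499421.8490, Y=3667705.5953, Z=2641424.9079
→ Helmert 7p (PV): X=4498934.5953, Y=3667346.0420, Z=2641675.7467
→ Helmert 7p (PV): X=4498873.3613, Y=3666946.7760, Z=2642199.7259

X=4498873.361 m, Y=3666946.776 m, Z=2642199.726 m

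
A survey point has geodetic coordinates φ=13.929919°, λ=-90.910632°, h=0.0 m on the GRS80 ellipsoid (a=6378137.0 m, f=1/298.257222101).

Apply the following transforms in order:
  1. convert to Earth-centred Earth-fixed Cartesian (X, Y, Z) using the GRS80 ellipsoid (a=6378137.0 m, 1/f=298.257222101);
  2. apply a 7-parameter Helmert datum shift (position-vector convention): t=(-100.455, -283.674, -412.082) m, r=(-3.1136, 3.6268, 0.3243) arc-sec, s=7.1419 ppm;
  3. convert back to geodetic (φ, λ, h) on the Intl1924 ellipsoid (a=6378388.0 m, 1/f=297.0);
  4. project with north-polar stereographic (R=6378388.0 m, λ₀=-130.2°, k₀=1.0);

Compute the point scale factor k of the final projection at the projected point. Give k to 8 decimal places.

1.61201315

start: φ=13.929919°, λ=-90.910632°, h=0.000 m
→ ECEF (a=6378137.000, f=1/298.257222101): X=-98404.8068, Y=-6190980.9506, Z=1525457.3120
→ Helmert 7p (PV): X=-98469.4081, Y=-6191285.9675, Z=1525151.3095
→ geod (Bowring, a=6378388.000): φ=13.92695353°, λ=-90.91118483°, h=-22.3726 m
→ into stereo (λ₀=-130.2°): φ=13.92695353°, λ−λ₀=39.28881517°
scale k = 1.61201315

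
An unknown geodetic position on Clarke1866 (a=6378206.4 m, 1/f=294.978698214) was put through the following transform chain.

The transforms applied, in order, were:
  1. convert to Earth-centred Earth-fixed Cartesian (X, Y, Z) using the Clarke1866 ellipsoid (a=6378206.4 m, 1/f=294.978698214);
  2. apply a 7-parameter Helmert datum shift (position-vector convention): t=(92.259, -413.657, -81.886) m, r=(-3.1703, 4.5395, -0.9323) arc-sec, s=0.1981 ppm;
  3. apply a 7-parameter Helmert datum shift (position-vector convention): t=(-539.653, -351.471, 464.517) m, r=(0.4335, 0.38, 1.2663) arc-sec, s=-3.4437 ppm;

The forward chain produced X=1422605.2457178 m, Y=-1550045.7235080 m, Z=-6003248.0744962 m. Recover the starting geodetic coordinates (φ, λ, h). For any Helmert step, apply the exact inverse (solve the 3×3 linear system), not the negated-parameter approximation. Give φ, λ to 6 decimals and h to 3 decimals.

φ=-70.810423°, λ=-47.427508°, h=2602.524 m

start: X=1422605.2457, Y=-1550045.7235, Z=-6003248.0745 m
→ Helmert⁻¹: X=1423151.3462, Y=-1549720.9441, Z=-6003727.3877
→ Helmert⁻¹: X=1423197.9363, Y=-1549208.2712, Z=-6003636.8019
→ geod (Bowring, a=6378206.400): φ=-70.81042300°, λ=-47.42750800°, h=2602.5240 m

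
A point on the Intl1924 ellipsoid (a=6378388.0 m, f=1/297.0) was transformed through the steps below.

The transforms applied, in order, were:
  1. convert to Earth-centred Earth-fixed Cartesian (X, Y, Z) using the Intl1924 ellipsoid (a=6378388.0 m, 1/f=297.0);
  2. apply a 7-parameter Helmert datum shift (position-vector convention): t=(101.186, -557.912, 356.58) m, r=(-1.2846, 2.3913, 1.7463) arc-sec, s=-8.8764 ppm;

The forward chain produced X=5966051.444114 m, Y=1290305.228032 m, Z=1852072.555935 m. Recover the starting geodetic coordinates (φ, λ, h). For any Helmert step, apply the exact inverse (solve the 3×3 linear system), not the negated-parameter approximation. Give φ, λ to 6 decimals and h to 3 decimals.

start: X=5966051.4441, Y=1290305.2280, Z=1852072.5559 m
→ Helmert⁻¹: X=5965992.6745, Y=1290812.5555, Z=1851809.6176
→ geod (Bowring, a=6378388.000): φ=16.98409500°, λ=12.20843400°, h=2181.4040 m

φ=16.984095°, λ=12.208434°, h=2181.404 m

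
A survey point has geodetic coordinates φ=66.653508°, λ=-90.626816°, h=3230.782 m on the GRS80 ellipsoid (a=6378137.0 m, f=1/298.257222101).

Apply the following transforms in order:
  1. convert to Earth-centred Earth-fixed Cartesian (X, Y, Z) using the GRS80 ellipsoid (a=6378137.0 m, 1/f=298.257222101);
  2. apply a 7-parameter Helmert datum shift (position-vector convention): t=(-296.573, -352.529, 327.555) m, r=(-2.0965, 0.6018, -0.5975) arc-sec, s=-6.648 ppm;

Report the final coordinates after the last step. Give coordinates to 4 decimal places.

start: φ=66.653508°, λ=-90.626816°, h=3230.782 m
→ ECEF (a=6378137.000, f=1/298.257222101): X=-27743.7131, Y=-2535886.5353, Z=5836174.0772
→ Helmert 7p (PV): X=-28030.4200, Y=-2536162.8062, Z=5836488.6891

X=-28030.4200 m, Y=-2536162.8062 m, Z=5836488.6891 m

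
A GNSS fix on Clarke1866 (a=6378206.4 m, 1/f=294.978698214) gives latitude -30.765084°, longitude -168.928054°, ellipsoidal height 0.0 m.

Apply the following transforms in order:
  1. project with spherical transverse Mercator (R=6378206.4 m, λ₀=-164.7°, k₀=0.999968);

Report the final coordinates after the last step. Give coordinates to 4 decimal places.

start: φ=-30.765084°, λ=-168.928054°, h=0.000 m
→ tm (R=6378206.4, λ₀=-164.7°): E=-404595.3525, N=-3432325.8363

E=-404595.3525 m, N=-3432325.8363 m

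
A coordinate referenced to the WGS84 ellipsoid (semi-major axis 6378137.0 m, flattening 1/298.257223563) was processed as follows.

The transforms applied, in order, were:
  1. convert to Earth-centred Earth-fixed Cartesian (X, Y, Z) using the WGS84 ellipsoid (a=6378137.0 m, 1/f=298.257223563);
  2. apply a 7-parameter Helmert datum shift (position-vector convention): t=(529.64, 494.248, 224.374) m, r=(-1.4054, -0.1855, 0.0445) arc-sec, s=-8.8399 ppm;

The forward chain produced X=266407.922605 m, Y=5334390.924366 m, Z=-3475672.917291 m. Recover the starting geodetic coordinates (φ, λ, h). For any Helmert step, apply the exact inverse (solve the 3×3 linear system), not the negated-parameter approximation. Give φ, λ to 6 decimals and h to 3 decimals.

start: X=266407.9226, Y=5334390.9244, Z=-3475672.9173 m
→ Helmert⁻¹: X=265878.6578, Y=5333967.4538, Z=-3475891.9139
→ geod (Bowring, a=6378137.000): φ=-33.23403200°, λ=87.14637800°, h=353.8660 m

φ=-33.234032°, λ=87.146378°, h=353.866 m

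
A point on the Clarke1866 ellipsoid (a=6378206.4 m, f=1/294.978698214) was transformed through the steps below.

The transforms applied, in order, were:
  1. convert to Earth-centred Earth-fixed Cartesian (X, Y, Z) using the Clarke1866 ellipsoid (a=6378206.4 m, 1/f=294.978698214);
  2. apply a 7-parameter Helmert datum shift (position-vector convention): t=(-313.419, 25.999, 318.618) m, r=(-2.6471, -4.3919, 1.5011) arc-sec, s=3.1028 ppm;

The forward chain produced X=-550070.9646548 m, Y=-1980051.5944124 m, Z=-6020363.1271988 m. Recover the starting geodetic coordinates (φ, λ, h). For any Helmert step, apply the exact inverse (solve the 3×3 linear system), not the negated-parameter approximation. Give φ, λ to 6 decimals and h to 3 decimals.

φ=-71.273165°, λ=-105.521456°, h=2875.975 m

start: X=-550070.9647, Y=-1980051.5944, Z=-6020363.1272 m
→ Helmert⁻¹: X=-549898.4448, Y=-1979990.1814, Z=-6020676.7658
→ geod (Bowring, a=6378206.400): φ=-71.27316500°, λ=-105.52145600°, h=2875.9750 m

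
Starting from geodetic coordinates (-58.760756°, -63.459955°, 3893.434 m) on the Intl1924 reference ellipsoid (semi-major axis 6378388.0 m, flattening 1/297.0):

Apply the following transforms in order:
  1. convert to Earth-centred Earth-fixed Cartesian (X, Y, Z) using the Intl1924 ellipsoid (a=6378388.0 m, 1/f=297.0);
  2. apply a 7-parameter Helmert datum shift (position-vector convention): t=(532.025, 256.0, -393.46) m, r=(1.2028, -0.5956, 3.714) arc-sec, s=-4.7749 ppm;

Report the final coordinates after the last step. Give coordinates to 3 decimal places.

start: φ=-58.760756°, λ=-63.459955°, h=3893.434 m
→ ECEF (a=6378388.000, f=1/297.0): X=1482600.0512, Y=-2968438.2600, Z=-5433607.1095
→ Helmert 7p (PV): X=1483194.1361, Y=-2968109.7054, Z=-5433987.6534

X=1483194.136 m, Y=-2968109.705 m, Z=-5433987.653 m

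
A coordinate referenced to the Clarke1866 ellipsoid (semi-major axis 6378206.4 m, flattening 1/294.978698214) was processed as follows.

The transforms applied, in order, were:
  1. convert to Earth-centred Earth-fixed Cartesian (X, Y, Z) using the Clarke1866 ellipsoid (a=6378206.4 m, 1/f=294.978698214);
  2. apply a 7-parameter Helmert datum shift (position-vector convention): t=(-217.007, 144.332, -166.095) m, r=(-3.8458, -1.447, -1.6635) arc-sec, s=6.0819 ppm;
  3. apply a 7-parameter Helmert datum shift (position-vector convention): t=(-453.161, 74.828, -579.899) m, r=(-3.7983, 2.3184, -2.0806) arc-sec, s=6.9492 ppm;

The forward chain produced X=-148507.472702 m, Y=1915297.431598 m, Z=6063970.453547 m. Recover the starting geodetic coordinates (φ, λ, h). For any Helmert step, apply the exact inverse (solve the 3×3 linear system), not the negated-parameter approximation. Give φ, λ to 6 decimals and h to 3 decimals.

start: X=-148507.4727, Y=1915297.4316, Z=6063970.4535 m
→ Helmert⁻¹: X=-148140.7655, Y=1915096.1235, Z=6064541.8099
→ Helmert⁻¹: X=-147895.7562, Y=1914825.8760, Z=6064707.7595
→ geod (Bowring, a=6378206.400): φ=72.54004800°, λ=94.41659600°, h=2988.3100 m

φ=72.540048°, λ=94.416596°, h=2988.310 m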